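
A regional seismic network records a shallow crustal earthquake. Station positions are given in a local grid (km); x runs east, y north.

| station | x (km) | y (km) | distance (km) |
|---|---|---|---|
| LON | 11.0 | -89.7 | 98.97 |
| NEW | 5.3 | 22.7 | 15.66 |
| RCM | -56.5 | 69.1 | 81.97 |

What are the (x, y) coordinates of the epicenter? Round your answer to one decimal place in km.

x ≈ -1.3 km, y ≈ 8.5 km

Circle about each station: (x − 11.0)² + (y + 89.7)² = 98.97²; (x − 5.3)² + (y − 22.7)² = 15.66²; (x + 56.5)² + (y − 69.1)² = 81.97².
Subtracting pairs of circle equations eliminates x²+y² and gives linear equations (the radical axes):
-11.4 x + 224.8 y = 1926.12
-135.0 x + 317.6 y = 2875.95
Solving the 2×2 system: x ≈ -1.3, y ≈ 8.5 km.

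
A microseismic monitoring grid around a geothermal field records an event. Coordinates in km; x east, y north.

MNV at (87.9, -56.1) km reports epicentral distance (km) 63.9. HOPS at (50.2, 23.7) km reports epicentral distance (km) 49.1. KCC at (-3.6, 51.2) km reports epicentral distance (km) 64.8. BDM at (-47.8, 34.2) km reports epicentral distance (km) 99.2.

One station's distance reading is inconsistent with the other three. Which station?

KCC

Solve using three stations at a time. Using MNV, HOPS, BDM (subtract circle equations pairwise → linear system) gives (x, y) ≈ (33.6, -22.5).
Distances from that point to each station vs reported:
  MNV: calculated 63.9 vs reported 63.9 → residual 0.0 km
  HOPS: calculated 49.1 vs reported 49.1 → residual 0.0 km
  KCC: calculated 82.5 vs reported 64.8 → residual 17.7 km
  BDM: calculated 99.2 vs reported 99.2 → residual 0.0 km
MNV, HOPS, BDM are mutually consistent (residuals ≈ 0); KCC is off by 17.7 km.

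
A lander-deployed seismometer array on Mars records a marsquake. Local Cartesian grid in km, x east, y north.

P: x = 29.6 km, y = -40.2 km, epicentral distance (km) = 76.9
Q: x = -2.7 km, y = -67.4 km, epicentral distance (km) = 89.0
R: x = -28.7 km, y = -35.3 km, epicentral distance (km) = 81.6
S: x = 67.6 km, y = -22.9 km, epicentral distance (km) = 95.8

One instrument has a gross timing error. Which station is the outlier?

R

Solve using three stations at a time. Using P, Q, S (subtract circle equations pairwise → linear system) gives (x, y) ≈ (-18.0, 20.5).
Distances from that point to each station vs reported:
  P: calculated 77.2 vs reported 76.9 → residual 0.3 km
  Q: calculated 89.2 vs reported 89.0 → residual 0.2 km
  R: calculated 56.8 vs reported 81.6 → residual 24.8 km
  S: calculated 96.0 vs reported 95.8 → residual 0.2 km
P, Q, S are mutually consistent (residuals ≈ 0); R is off by 24.8 km.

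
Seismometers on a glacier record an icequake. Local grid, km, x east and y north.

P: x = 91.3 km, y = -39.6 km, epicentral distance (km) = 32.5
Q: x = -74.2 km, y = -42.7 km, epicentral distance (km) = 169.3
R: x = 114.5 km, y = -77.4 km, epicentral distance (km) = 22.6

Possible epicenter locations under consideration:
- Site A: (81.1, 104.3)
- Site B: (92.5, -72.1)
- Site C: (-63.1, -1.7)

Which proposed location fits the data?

Site B

For each candidate, compare |candidate − station| to the reported distance:
Site A: residuals P 111.8, Q 44.5, R 162.1 → max 162.1 km
Site B: residuals P 0.0, Q 0.0, R 0.0 → max 0.0 km
Site C: residuals P 126.5, Q 126.8, R 170.5 → max 170.5 km
Only Site B has all residuals ≈ 0.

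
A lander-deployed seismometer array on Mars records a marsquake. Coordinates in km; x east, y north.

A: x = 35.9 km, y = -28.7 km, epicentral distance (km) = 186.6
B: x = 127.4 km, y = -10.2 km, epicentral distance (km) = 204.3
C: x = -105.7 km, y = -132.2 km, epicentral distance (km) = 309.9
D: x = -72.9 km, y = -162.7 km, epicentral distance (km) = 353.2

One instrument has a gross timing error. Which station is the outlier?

Solve using three stations at a time. Using A, B, C (subtract circle equations pairwise → linear system) gives (x, y) ≈ (8.3, 156.1).
Distances from that point to each station vs reported:
  A: calculated 186.9 vs reported 186.6 → residual 0.3 km
  B: calculated 204.6 vs reported 204.3 → residual 0.3 km
  C: calculated 310.1 vs reported 309.9 → residual 0.2 km
  D: calculated 329.0 vs reported 353.2 → residual 24.2 km
A, B, C are mutually consistent (residuals ≈ 0); D is off by 24.2 km.

D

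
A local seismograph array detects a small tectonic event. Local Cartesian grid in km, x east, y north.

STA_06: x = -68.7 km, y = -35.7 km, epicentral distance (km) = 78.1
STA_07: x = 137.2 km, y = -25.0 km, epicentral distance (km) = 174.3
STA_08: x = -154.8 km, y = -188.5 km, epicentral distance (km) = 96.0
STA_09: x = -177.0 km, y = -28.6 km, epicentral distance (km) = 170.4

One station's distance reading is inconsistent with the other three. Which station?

Solve using three stations at a time. Using STA_06, STA_07, STA_09 (subtract circle equations pairwise → linear system) gives (x, y) ≈ (-21.2, -97.4).
Distances from that point to each station vs reported:
  STA_06: calculated 77.8 vs reported 78.1 → residual 0.3 km
  STA_07: calculated 174.2 vs reported 174.3 → residual 0.1 km
  STA_08: calculated 161.7 vs reported 96.0 → residual 65.7 km
  STA_09: calculated 170.3 vs reported 170.4 → residual 0.1 km
STA_06, STA_07, STA_09 are mutually consistent (residuals ≈ 0); STA_08 is off by 65.7 km.

STA_08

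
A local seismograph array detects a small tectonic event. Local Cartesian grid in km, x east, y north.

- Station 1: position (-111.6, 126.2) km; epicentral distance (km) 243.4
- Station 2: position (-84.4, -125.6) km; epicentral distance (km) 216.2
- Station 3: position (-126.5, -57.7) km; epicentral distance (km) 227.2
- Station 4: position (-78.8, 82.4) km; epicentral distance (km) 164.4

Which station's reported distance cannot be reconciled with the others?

Solve using three stations at a time. Using Station 1, Station 2, Station 3 (subtract circle equations pairwise → linear system) gives (x, y) ≈ (94.2, -3.8).
Distances from that point to each station vs reported:
  Station 1: calculated 243.4 vs reported 243.4 → residual 0.0 km
  Station 2: calculated 216.2 vs reported 216.2 → residual 0.0 km
  Station 3: calculated 227.2 vs reported 227.2 → residual 0.0 km
  Station 4: calculated 193.3 vs reported 164.4 → residual 28.9 km
Station 1, Station 2, Station 3 are mutually consistent (residuals ≈ 0); Station 4 is off by 28.9 km.

Station 4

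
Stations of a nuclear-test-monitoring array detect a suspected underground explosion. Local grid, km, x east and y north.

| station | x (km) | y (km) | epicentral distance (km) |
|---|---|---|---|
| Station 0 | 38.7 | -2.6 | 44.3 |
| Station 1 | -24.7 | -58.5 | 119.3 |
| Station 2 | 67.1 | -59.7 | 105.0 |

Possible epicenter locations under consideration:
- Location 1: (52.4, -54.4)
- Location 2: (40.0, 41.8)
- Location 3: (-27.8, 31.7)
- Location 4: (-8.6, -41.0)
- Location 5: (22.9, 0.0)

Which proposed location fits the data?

For each candidate, compare |candidate − station| to the reported distance:
Location 1: residuals Station 0 9.3, Station 1 42.1, Station 2 89.4 → max 89.4 km
Location 2: residuals Station 0 0.1, Station 1 0.1, Station 2 0.1 → max 0.1 km
Location 3: residuals Station 0 30.5, Station 1 29.0, Station 2 26.8 → max 30.5 km
Location 4: residuals Station 0 16.6, Station 1 95.5, Station 2 27.0 → max 95.5 km
Location 5: residuals Station 0 28.3, Station 1 43.9, Station 2 30.7 → max 43.9 km
Only Location 2 has all residuals ≈ 0.

Location 2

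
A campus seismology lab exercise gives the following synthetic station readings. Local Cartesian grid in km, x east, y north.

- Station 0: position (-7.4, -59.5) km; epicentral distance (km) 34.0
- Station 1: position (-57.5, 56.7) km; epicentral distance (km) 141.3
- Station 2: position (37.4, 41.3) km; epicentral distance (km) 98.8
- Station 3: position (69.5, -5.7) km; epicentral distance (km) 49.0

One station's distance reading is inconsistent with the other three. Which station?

Station 3

Solve using three stations at a time. Using Station 0, Station 1, Station 2 (subtract circle equations pairwise → linear system) gives (x, y) ≈ (26.5, -56.9).
Distances from that point to each station vs reported:
  Station 0: calculated 34.0 vs reported 34.0 → residual 0.0 km
  Station 1: calculated 141.3 vs reported 141.3 → residual 0.0 km
  Station 2: calculated 98.8 vs reported 98.8 → residual 0.0 km
  Station 3: calculated 66.9 vs reported 49.0 → residual 17.9 km
Station 0, Station 1, Station 2 are mutually consistent (residuals ≈ 0); Station 3 is off by 17.9 km.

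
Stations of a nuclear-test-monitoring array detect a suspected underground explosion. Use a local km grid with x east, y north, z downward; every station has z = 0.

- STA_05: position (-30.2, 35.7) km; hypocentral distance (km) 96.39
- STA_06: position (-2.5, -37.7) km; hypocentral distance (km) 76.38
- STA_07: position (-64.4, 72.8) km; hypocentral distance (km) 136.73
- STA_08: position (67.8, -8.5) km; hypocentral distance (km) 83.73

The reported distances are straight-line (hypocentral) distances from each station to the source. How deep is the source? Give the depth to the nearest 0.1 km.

Each station gives a sphere (x−x_i)² + (y−y_i)² + z² = d_i² (stations at z=0).
Subtracting the STA_05 sphere from STA_06 and STA_07: z² cancels, leaving linear equations in x and y:
55.4 x − 146.8 y = 2698.14
-68.4 x + 74.2 y = -2143.39
Solving: x ≈ 19.298, y ≈ -11.097 km (keep extra digits for the depth step; rounded: 19.3, -11.1).
Then from the STA_05 sphere: z² = 96.39² − (x + 30.2)² − (y − 35.7)² with x = 19.298, y = -11.097, so z ≈ 68.198 ≈ 68.2 km.

68.2 km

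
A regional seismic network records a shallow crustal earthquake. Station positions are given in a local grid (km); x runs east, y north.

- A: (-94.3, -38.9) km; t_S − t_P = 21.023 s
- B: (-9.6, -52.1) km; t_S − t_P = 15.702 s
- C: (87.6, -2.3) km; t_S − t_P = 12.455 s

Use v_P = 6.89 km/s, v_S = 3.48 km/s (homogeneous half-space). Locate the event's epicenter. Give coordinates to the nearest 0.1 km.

(20.6, 54.1)

Distance from S−P lag: d = Δt · v_P v_S / (v_P − v_S) = Δt · (6.89·3.48)/(6.89−3.48) ≈ 7.0314·Δt.
So d_A = 147.82, d_B = 110.41, d_C = 87.58 km.
Circle about each station: (x + 94.3)² + (y + 38.9)² = 147.82²; (x + 9.6)² + (y + 52.1)² = 110.41²; (x − 87.6)² + (y + 2.3)² = 87.58².
Subtracting the A equation from the B and C equations removes the quadratic terms:
169.4 x − 26.4 y = 2061.25
363.8 x + 73.2 y = 11453.85
Solving the 2×2 system: x ≈ 20.6, y ≈ 54.1 km.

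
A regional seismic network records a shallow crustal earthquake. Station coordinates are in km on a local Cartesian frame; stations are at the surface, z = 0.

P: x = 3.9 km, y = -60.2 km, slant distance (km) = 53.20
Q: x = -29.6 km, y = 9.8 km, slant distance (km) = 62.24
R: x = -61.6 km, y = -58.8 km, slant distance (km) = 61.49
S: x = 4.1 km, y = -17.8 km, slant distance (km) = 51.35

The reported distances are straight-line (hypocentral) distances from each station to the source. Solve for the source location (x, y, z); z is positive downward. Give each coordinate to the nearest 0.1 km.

Each station gives a sphere (x−x_i)² + (y−y_i)² + z² = d_i² (stations at z=0).
Subtracting the P sphere from Q and R: z² cancels, leaving linear equations in x and y:
-67.0 x + 140.0 y = -3710.63
-131.0 x + 2.8 y = 2661.97
Solving: x ≈ -21.103, y ≈ -36.604 km (keep extra digits for the depth step; rounded: -21.1, -36.6).
Then from the P sphere: z² = 53.20² − (x − 3.9)² − (y + 60.2)² with x = -21.103, y = -36.604, so z ≈ 40.599 ≈ 40.6 km.
Check against S (with the unrounded solution): distance 51.35 ≈ 51.35 km. ✓

(-21.1, -36.6, 40.6)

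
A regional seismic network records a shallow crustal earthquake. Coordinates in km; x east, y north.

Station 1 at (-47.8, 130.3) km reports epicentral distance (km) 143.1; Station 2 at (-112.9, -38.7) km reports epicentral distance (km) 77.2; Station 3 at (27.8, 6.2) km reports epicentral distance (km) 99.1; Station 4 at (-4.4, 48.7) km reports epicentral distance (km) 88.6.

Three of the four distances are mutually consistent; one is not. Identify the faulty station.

Station 2

Solve using three stations at a time. Using Station 1, Station 3, Station 4 (subtract circle equations pairwise → linear system) gives (x, y) ≈ (-69.8, -11.1).
Distances from that point to each station vs reported:
  Station 1: calculated 143.1 vs reported 143.1 → residual 0.0 km
  Station 2: calculated 51.1 vs reported 77.2 → residual 26.1 km
  Station 3: calculated 99.2 vs reported 99.1 → residual 0.1 km
  Station 4: calculated 88.7 vs reported 88.6 → residual 0.1 km
Station 1, Station 3, Station 4 are mutually consistent (residuals ≈ 0); Station 2 is off by 26.1 km.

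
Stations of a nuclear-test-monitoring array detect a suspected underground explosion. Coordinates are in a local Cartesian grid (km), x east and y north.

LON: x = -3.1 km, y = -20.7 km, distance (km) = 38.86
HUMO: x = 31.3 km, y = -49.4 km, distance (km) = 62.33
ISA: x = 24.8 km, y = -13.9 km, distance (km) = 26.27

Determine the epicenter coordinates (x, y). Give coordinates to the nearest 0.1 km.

Circle about each station: (x + 3.1)² + (y + 20.7)² = 38.86²; (x − 31.3)² + (y + 49.4)² = 62.33²; (x − 24.8)² + (y + 13.9)² = 26.27².
Subtracting pairs of circle equations eliminates x²+y² and gives linear equations (the radical axes):
68.8 x − 57.4 y = 607.02
55.8 x + 13.6 y = 1190.14
Solving the 2×2 system: x ≈ 18.5, y ≈ 11.6 km.

18.5 km east, 11.6 km north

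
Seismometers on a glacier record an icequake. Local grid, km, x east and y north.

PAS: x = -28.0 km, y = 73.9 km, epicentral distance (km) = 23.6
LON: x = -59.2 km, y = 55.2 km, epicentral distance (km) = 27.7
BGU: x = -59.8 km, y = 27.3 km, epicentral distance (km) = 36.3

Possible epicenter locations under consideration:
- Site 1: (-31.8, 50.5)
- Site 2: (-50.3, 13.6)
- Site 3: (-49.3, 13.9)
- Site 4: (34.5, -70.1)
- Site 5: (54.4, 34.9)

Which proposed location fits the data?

For each candidate, compare |candidate − station| to the reported distance:
Site 1: residuals PAS 0.1, LON 0.1, BGU 0.1 → max 0.1 km
Site 2: residuals PAS 40.7, LON 14.8, BGU 19.6 → max 40.7 km
Site 3: residuals PAS 40.1, LON 14.8, BGU 19.3 → max 40.1 km
Site 4: residuals PAS 133.4, LON 128.8, BGU 99.3 → max 133.4 km
Site 5: residuals PAS 67.6, LON 87.7, BGU 78.2 → max 87.7 km
Only Site 1 has all residuals ≈ 0.

Site 1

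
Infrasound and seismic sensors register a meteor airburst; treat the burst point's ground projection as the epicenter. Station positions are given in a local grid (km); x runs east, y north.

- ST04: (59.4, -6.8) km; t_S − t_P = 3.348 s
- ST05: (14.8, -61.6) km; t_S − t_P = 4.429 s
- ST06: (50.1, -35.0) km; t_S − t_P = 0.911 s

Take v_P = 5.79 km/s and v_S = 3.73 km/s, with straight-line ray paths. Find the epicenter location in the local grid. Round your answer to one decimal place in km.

Distance from S−P lag: d = Δt · v_P v_S / (v_P − v_S) = Δt · (5.79·3.73)/(5.79−3.73) ≈ 10.4838·Δt.
So d_ST04 = 35.10, d_ST05 = 46.43, d_ST06 = 9.55 km.
Circle about each station: (x − 59.4)² + (y + 6.8)² = 35.10²; (x − 14.8)² + (y + 61.6)² = 46.43²; (x − 50.1)² + (y + 35.0)² = 9.55².
Subtracting pairs of circle equations eliminates x²+y² and gives linear equations (the radical axes):
-89.2 x − 109.6 y = -484.73
-18.6 x − 56.4 y = 1301.22
Solving the 2×2 system: x ≈ 56.8, y ≈ -41.8 km.

x ≈ 56.8 km, y ≈ -41.8 km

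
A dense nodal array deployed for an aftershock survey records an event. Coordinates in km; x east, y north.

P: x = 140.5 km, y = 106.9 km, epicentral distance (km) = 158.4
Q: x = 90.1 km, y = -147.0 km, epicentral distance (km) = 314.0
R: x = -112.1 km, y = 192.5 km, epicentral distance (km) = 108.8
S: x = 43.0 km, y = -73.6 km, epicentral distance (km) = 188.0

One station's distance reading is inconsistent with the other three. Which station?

Solve using three stations at a time. Using P, Q, R (subtract circle equations pairwise → linear system) gives (x, y) ≈ (-11.9, 150.0).
Distances from that point to each station vs reported:
  P: calculated 158.4 vs reported 158.4 → residual 0.0 km
  Q: calculated 314.0 vs reported 314.0 → residual 0.0 km
  R: calculated 108.8 vs reported 108.8 → residual 0.0 km
  S: calculated 230.2 vs reported 188.0 → residual 42.2 km
P, Q, R are mutually consistent (residuals ≈ 0); S is off by 42.2 km.

S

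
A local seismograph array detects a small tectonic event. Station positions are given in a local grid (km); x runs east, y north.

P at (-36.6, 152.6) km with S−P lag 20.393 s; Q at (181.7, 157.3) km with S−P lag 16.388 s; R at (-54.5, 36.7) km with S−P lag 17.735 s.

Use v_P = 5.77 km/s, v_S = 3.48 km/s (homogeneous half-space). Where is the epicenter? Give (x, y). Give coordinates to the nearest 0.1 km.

Distance from S−P lag: d = Δt · v_P v_S / (v_P − v_S) = Δt · (5.77·3.48)/(5.77−3.48) ≈ 8.7684·Δt.
So d_P = 178.81, d_Q = 143.70, d_R = 155.51 km.
Circle about each station: (x + 36.6)² + (y − 152.6)² = 178.81²; (x − 181.7)² + (y − 157.3)² = 143.70²; (x + 54.5)² + (y − 36.7)² = 155.51².
Subtracting the P equation from the Q and R equations removes the quadratic terms:
436.6 x + 9.4 y = 44455.19
-35.8 x − 231.8 y = -12519.52
Solving the 2×2 system: x ≈ 101.0, y ≈ 38.4 km.

x ≈ 101.0 km, y ≈ 38.4 km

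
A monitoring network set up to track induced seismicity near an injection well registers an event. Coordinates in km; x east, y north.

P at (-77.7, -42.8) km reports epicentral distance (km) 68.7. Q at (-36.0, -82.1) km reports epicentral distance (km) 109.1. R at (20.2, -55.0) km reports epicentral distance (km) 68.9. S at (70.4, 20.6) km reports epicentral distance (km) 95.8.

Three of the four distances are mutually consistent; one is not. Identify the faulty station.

Q

Solve using three stations at a time. Using P, R, S (subtract circle equations pairwise → linear system) gives (x, y) ≈ (-22.9, -1.2).
Distances from that point to each station vs reported:
  P: calculated 68.8 vs reported 68.7 → residual 0.1 km
  Q: calculated 82.0 vs reported 109.1 → residual 27.1 km
  R: calculated 69.0 vs reported 68.9 → residual 0.1 km
  S: calculated 95.9 vs reported 95.8 → residual 0.1 km
P, R, S are mutually consistent (residuals ≈ 0); Q is off by 27.1 km.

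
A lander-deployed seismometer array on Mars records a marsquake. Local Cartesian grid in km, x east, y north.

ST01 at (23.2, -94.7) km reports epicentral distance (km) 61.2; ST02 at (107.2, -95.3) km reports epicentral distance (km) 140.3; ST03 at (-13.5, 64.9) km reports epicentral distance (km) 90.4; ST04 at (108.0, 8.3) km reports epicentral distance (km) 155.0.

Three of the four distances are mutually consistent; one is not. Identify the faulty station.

Solve using three stations at a time. Using ST01, ST02, ST04 (subtract circle equations pairwise → linear system) gives (x, y) ≈ (-29.4, -63.4).
Distances from that point to each station vs reported:
  ST01: calculated 61.3 vs reported 61.2 → residual 0.1 km
  ST02: calculated 140.3 vs reported 140.3 → residual 0.0 km
  ST03: calculated 129.3 vs reported 90.4 → residual 38.9 km
  ST04: calculated 155.0 vs reported 155.0 → residual 0.0 km
ST01, ST02, ST04 are mutually consistent (residuals ≈ 0); ST03 is off by 38.9 km.

ST03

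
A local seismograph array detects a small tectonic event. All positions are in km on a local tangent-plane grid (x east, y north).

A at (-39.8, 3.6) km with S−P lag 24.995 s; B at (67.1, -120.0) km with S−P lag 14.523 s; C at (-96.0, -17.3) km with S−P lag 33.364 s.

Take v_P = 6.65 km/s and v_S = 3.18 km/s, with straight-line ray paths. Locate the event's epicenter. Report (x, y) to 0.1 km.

(106.0, -40.5)

Distance from S−P lag: d = Δt · v_P v_S / (v_P − v_S) = Δt · (6.65·3.18)/(6.65−3.18) ≈ 6.0942·Δt.
So d_A = 152.33, d_B = 88.51, d_C = 203.33 km.
Circle about each station: (x + 39.8)² + (y − 3.6)² = 152.33²; (x − 67.1)² + (y + 120.0)² = 88.51²; (x + 96.0)² + (y + 17.3)² = 203.33².
Subtracting pairs of circle equations eliminates x²+y² and gives linear equations (the radical axes):
213.8 x − 247.2 y = 32675.82
-112.4 x − 41.8 y = -10220.37
Solving the 2×2 system: x ≈ 106.0, y ≈ -40.5 km.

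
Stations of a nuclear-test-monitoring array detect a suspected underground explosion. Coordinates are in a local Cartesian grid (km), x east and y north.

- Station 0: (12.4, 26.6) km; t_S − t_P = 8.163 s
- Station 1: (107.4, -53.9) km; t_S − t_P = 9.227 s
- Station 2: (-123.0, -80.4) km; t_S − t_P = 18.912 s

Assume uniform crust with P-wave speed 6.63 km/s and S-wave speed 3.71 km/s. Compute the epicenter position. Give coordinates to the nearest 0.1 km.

(31.0, -39.6)

Distance from S−P lag: d = Δt · v_P v_S / (v_P − v_S) = Δt · (6.63·3.71)/(6.63−3.71) ≈ 8.4237·Δt.
So d_Station 0 = 68.76, d_Station 1 = 77.73, d_Station 2 = 159.31 km.
Circle about each station: (x − 12.4)² + (y − 26.6)² = 68.76²; (x − 107.4)² + (y + 53.9)² = 77.73²; (x + 123.0)² + (y + 80.4)² = 159.31².
Subtracting the Station 0 equation from the Station 1 and Station 2 equations removes the quadratic terms:
190.0 x − 161.0 y = 12264.63
-270.8 x − 214.0 y = 80.10
Solving the 2×2 system: x ≈ 31.0, y ≈ -39.6 km.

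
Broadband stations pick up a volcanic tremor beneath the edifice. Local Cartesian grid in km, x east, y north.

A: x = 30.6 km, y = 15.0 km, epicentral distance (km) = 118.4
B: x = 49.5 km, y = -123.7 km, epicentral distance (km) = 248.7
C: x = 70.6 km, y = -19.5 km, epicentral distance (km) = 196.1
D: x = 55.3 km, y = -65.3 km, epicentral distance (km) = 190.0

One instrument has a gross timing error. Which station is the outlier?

Solve using three stations at a time. Using A, B, D (subtract circle equations pairwise → linear system) gives (x, y) ≈ (78.8, 123.4).
Distances from that point to each station vs reported:
  A: calculated 118.6 vs reported 118.4 → residual 0.2 km
  B: calculated 248.8 vs reported 248.7 → residual 0.1 km
  C: calculated 143.1 vs reported 196.1 → residual 53.0 km
  D: calculated 190.1 vs reported 190.0 → residual 0.1 km
A, B, D are mutually consistent (residuals ≈ 0); C is off by 53.0 km.

C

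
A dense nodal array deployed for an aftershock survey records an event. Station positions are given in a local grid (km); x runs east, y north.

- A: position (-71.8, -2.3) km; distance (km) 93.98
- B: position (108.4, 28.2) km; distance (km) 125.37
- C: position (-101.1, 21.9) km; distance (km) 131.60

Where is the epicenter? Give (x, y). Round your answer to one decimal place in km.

Circle about each station: (x + 71.8)² + (y + 2.3)² = 93.98²; (x − 108.4)² + (y − 28.2)² = 125.37²; (x + 101.1)² + (y − 21.9)² = 131.60².
Subtracting pairs of circle equations eliminates x²+y² and gives linear equations (the radical axes):
360.4 x + 61.0 y = 499.87
-58.6 x + 48.4 y = -2946.03
Solving the 2×2 system: x ≈ 9.7, y ≈ -49.1 km.

9.7 km east, -49.1 km north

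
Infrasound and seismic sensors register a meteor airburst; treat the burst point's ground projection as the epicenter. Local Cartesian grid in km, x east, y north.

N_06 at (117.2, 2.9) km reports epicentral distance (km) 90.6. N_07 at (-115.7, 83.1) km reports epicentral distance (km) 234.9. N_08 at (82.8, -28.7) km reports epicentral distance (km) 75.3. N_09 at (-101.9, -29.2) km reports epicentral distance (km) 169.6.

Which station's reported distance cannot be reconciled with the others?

N_08

Solve using three stations at a time. Using N_06, N_07, N_09 (subtract circle equations pairwise → linear system) gives (x, y) ≈ (62.8, -69.6).
Distances from that point to each station vs reported:
  N_06: calculated 90.6 vs reported 90.6 → residual 0.0 km
  N_07: calculated 234.9 vs reported 234.9 → residual 0.0 km
  N_08: calculated 45.5 vs reported 75.3 → residual 29.8 km
  N_09: calculated 169.6 vs reported 169.6 → residual 0.0 km
N_06, N_07, N_09 are mutually consistent (residuals ≈ 0); N_08 is off by 29.8 km.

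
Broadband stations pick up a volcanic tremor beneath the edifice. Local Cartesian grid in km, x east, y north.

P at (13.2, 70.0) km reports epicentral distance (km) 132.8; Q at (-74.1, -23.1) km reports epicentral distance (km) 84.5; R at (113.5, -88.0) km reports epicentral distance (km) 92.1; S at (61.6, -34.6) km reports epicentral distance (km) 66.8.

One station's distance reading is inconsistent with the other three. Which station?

Solve using three stations at a time. Using P, Q, S (subtract circle equations pairwise → linear system) gives (x, y) ≈ (0.8, -62.2).
Distances from that point to each station vs reported:
  P: calculated 132.8 vs reported 132.8 → residual 0.0 km
  Q: calculated 84.5 vs reported 84.5 → residual 0.0 km
  R: calculated 115.6 vs reported 92.1 → residual 23.5 km
  S: calculated 66.8 vs reported 66.8 → residual 0.0 km
P, Q, S are mutually consistent (residuals ≈ 0); R is off by 23.5 km.

R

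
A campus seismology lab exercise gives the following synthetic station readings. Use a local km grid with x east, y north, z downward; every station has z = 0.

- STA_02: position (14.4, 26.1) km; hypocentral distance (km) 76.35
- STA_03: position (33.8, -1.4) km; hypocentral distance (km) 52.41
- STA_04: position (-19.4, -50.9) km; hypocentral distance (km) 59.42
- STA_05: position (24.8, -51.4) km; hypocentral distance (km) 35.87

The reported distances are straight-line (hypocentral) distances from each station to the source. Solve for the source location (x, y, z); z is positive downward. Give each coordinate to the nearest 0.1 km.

Each station gives a sphere (x−x_i)² + (y−y_i)² + z² = d_i² (stations at z=0).
Subtracting the STA_02 sphere from STA_03 and STA_04: z² cancels, leaving linear equations in x and y:
38.8 x − 55.0 y = 3338.34
-67.6 x − 154.0 y = 4377.19
Solving: x ≈ 28.201, y ≈ -40.803 km (keep extra digits for the depth step; rounded: 28.2, -40.8).
Then from the STA_02 sphere: z² = 76.35² − (x − 14.4)² − (y − 26.1)² with x = 28.201, y = -40.803, so z ≈ 34.100 ≈ 34.1 km.
Check against STA_05 (with the unrounded solution): distance 35.87 ≈ 35.87 km. ✓

(28.2, -40.8, 34.1)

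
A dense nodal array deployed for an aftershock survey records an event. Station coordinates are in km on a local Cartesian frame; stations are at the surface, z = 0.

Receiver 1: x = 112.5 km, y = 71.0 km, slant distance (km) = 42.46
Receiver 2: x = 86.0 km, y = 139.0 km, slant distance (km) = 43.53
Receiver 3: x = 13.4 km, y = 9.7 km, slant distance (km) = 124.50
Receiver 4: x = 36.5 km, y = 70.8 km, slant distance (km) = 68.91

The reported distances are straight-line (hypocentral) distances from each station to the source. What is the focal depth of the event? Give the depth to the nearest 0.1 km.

depth ≈ 21.9 km

Each station gives a sphere (x−x_i)² + (y−y_i)² + z² = d_i² (stations at z=0).
Subtracting the Receiver 1 sphere from Receiver 2 and Receiver 3: z² cancels, leaving linear equations in x and y:
-53.0 x + 136.0 y = 8927.74
-198.2 x − 122.6 y = -31121.00
Solving: x ≈ 93.801, y ≈ 102.200 km (keep extra digits for the depth step; rounded: 93.8, 102.2).
Then from the Receiver 1 sphere: z² = 42.46² − (x − 112.5)² − (y − 71.0)² with x = 93.801, y = 102.200, so z ≈ 21.903 ≈ 21.9 km.
Check against Receiver 4 (with the unrounded solution): distance 68.91 ≈ 68.91 km. ✓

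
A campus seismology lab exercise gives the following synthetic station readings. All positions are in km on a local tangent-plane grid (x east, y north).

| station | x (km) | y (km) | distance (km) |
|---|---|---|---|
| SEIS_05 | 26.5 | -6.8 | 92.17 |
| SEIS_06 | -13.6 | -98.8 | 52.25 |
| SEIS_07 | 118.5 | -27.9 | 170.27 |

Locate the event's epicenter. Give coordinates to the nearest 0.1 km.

(-48.7, -60.1)

Circle about each station: (x − 26.5)² + (y + 6.8)² = 92.17²; (x + 13.6)² + (y + 98.8)² = 52.25²; (x − 118.5)² + (y + 27.9)² = 170.27².
Subtracting the SEIS_05 equation from the SEIS_06 and SEIS_07 equations removes the quadratic terms:
-80.2 x − 184.0 y = 14963.16
184.0 x − 42.2 y = -6424.39
Solving the 2×2 system: x ≈ -48.7, y ≈ -60.1 km.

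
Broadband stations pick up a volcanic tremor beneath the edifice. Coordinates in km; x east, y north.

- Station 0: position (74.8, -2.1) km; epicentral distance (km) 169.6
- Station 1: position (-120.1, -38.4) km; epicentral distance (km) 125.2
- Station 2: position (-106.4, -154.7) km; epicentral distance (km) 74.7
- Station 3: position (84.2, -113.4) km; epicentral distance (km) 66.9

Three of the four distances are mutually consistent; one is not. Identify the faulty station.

Solve using three stations at a time. Using Station 0, Station 1, Station 2 (subtract circle equations pairwise → linear system) gives (x, y) ≈ (-35.6, -130.8).
Distances from that point to each station vs reported:
  Station 0: calculated 169.6 vs reported 169.6 → residual 0.0 km
  Station 1: calculated 125.2 vs reported 125.2 → residual 0.0 km
  Station 2: calculated 74.7 vs reported 74.7 → residual 0.0 km
  Station 3: calculated 121.1 vs reported 66.9 → residual 54.2 km
Station 0, Station 1, Station 2 are mutually consistent (residuals ≈ 0); Station 3 is off by 54.2 km.

Station 3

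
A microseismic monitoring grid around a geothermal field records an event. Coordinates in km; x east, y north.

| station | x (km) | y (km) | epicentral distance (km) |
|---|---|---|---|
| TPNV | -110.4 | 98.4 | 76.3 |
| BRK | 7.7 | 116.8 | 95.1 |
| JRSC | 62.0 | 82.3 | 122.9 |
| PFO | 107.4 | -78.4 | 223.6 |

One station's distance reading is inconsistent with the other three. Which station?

Solve using three stations at a time. Using TPNV, BRK, JRSC (subtract circle equations pairwise → linear system) gives (x, y) ≈ (-55.3, 45.5).
Distances from that point to each station vs reported:
  TPNV: calculated 76.4 vs reported 76.3 → residual 0.1 km
  BRK: calculated 95.2 vs reported 95.1 → residual 0.1 km
  JRSC: calculated 123.0 vs reported 122.9 → residual 0.1 km
  PFO: calculated 204.5 vs reported 223.6 → residual 19.1 km
TPNV, BRK, JRSC are mutually consistent (residuals ≈ 0); PFO is off by 19.1 km.

PFO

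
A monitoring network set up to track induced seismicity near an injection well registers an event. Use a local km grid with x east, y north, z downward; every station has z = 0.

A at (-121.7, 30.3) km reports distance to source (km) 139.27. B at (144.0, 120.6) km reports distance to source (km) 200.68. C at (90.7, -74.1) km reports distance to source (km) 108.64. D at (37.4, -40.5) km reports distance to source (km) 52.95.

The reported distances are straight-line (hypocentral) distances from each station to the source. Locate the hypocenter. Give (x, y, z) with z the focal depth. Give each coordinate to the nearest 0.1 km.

Each station gives a sphere (x−x_i)² + (y−y_i)² + z² = d_i² (stations at z=0).
Subtracting the A sphere from B and C: z² cancels, leaving linear equations in x and y:
531.4 x + 180.6 y = -1324.95
424.8 x − 208.8 y = 5581.80
Solving: x ≈ 3.897, y ≈ -18.804 km (keep extra digits for the depth step; rounded: 3.9, -18.8).
Then from the A sphere: z² = 139.27² − (x + 121.7)² − (y − 30.3)² with x = 3.897, y = -18.804, so z ≈ 34.790 ≈ 34.8 km.
Check against D (with the unrounded solution): distance 52.95 ≈ 52.95 km. ✓

x ≈ 3.9 km, y ≈ -18.8 km, depth ≈ 34.8 km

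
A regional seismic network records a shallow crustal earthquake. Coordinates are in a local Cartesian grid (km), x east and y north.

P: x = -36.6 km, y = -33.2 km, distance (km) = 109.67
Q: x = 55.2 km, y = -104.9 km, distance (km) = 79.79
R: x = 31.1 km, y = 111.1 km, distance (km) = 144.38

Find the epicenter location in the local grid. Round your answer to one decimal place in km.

(72.9, -27.1)

Circle about each station: (x + 36.6)² + (y + 33.2)² = 109.67²; (x − 55.2)² + (y + 104.9)² = 79.79²; (x − 31.1)² + (y − 111.1)² = 144.38².
Subtracting the P equation from the Q and R equations removes the quadratic terms:
183.6 x − 143.4 y = 17270.31
135.4 x + 288.6 y = 2050.54
Solving the 2×2 system: x ≈ 72.9, y ≈ -27.1 km.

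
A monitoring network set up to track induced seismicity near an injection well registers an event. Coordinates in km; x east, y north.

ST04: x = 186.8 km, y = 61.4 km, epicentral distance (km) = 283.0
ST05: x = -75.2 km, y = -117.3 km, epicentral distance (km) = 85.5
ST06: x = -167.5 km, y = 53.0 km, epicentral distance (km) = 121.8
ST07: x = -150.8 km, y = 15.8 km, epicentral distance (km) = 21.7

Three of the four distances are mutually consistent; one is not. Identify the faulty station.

ST07

Solve using three stations at a time. Using ST04, ST05, ST06 (subtract circle equations pairwise → linear system) gives (x, y) ≈ (-80.3, -32.0).
Distances from that point to each station vs reported:
  ST04: calculated 283.0 vs reported 283.0 → residual 0.0 km
  ST05: calculated 85.4 vs reported 85.5 → residual 0.1 km
  ST06: calculated 121.8 vs reported 121.8 → residual 0.0 km
  ST07: calculated 85.2 vs reported 21.7 → residual 63.5 km
ST04, ST05, ST06 are mutually consistent (residuals ≈ 0); ST07 is off by 63.5 km.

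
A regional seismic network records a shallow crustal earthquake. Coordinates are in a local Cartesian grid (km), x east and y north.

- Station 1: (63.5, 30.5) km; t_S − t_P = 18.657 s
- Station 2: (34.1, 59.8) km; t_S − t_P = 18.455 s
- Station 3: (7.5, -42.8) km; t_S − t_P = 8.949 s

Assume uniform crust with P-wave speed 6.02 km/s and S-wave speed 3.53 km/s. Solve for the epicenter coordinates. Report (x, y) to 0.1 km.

-66.6 km east, -61.3 km north

Distance from S−P lag: d = Δt · v_P v_S / (v_P − v_S) = Δt · (6.02·3.53)/(6.02−3.53) ≈ 8.5344·Δt.
So d_Station 1 = 159.23, d_Station 2 = 157.50, d_Station 3 = 76.37 km.
Circle about each station: (x − 63.5)² + (y − 30.5)² = 159.23²; (x − 34.1)² + (y − 59.8)² = 157.50²; (x − 7.5)² + (y + 42.8)² = 76.37².
Subtracting pairs of circle equations eliminates x²+y² and gives linear equations (the radical axes):
-58.8 x + 58.6 y = 324.29
-112.0 x − 146.6 y = 16447.41
Solving the 2×2 system: x ≈ -66.6, y ≈ -61.3 km.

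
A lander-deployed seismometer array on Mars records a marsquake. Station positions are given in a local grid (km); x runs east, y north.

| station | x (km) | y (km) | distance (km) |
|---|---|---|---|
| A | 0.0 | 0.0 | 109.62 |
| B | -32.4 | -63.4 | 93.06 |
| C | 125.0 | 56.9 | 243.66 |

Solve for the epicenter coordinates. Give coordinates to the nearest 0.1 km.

(-109.1, -10.7)

Circle about each station: x² + y² = 109.62²; (x + 32.4)² + (y + 63.4)² = 93.06²; (x − 125.0)² + (y − 56.9)² = 243.66².
Subtracting pairs of circle equations eliminates x²+y² and gives linear equations (the radical axes):
-64.8 x − 126.8 y = 8425.70
250.0 x + 113.8 y = -28491.04
Solving the 2×2 system: x ≈ -109.1, y ≈ -10.7 km.
Check against A (with the unrounded x, y): √(x²+y²) = 109.62 ≈ 109.62 km. ✓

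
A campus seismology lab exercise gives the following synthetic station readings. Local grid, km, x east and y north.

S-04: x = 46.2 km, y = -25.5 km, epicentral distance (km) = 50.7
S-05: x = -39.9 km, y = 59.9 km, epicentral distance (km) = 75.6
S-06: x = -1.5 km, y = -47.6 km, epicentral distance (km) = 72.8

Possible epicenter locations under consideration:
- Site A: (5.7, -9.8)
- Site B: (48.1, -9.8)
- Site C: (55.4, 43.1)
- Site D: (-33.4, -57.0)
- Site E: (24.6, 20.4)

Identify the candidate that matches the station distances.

Site E

For each candidate, compare |candidate − station| to the reported distance:
Site A: residuals S-04 7.3, S-05 7.7, S-06 34.3 → max 34.3 km
Site B: residuals S-04 34.9, S-05 36.7, S-06 10.4 → max 36.7 km
Site C: residuals S-04 18.5, S-05 21.2, S-06 34.3 → max 34.3 km
Site D: residuals S-04 34.9, S-05 41.5, S-06 39.5 → max 41.5 km
Site E: residuals S-04 0.0, S-05 0.0, S-06 0.0 → max 0.0 km
Only Site E has all residuals ≈ 0.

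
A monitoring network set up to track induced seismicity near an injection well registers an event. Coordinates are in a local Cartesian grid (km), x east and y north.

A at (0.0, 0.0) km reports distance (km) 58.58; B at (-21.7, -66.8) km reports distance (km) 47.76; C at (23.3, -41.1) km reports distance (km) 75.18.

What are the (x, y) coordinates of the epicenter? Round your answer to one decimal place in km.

Circle about each station: x² + y² = 58.58²; (x + 21.7)² + (y + 66.8)² = 47.76²; (x − 23.3)² + (y + 41.1)² = 75.18².
Subtracting the A equation from the B and C equations removes the quadratic terms:
-43.4 x − 133.6 y = 6083.73
46.6 x − 82.2 y = 11.68
Solving the 2×2 system: x ≈ -50.9, y ≈ -29.0 km.

(-50.9, -29.0)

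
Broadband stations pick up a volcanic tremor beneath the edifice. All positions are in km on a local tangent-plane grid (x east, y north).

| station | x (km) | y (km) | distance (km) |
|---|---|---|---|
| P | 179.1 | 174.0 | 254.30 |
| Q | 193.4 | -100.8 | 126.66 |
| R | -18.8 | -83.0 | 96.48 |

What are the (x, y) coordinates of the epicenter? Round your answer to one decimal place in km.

74.3 km east, -57.7 km north

Circle about each station: (x − 179.1)² + (y − 174.0)² = 254.30²; (x − 193.4)² + (y + 100.8)² = 126.66²; (x + 18.8)² + (y + 83.0)² = 96.48².
Subtracting the P equation from the Q and R equations removes the quadratic terms:
28.6 x − 549.6 y = 33837.12
-395.8 x − 514.0 y = 249.73
Solving the 2×2 system: x ≈ 74.3, y ≈ -57.7 km.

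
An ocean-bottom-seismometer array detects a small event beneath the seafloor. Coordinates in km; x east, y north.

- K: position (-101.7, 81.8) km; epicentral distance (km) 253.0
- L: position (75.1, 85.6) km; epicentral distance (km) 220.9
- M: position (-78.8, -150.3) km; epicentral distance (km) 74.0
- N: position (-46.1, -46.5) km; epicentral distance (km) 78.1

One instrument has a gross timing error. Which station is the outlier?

Solve using three stations at a time. Using L, M, N (subtract circle equations pairwise → linear system) gives (x, y) ≈ (-12.7, -117.1).
Distances from that point to each station vs reported:
  K: calculated 217.9 vs reported 253.0 → residual 35.1 km
  L: calculated 220.9 vs reported 220.9 → residual 0.0 km
  M: calculated 73.9 vs reported 74.0 → residual 0.1 km
  N: calculated 78.0 vs reported 78.1 → residual 0.1 km
L, M, N are mutually consistent (residuals ≈ 0); K is off by 35.1 km.

K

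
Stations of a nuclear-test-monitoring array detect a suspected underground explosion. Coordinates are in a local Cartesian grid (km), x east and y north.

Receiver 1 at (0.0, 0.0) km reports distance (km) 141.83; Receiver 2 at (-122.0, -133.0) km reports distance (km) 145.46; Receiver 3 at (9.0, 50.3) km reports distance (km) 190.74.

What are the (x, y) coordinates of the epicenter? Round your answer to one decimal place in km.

x ≈ 23.3 km, y ≈ -139.9 km

Circle about each station: x² + y² = 141.83²; (x + 122.0)² + (y + 133.0)² = 145.46²; (x − 9.0)² + (y − 50.3)² = 190.74².
Subtracting the Receiver 1 equation from the Receiver 2 and Receiver 3 equations removes the quadratic terms:
-244.0 x − 266.0 y = 31530.14
18.0 x + 100.6 y = -13654.91
Solving the 2×2 system: x ≈ 23.3, y ≈ -139.9 km.
Check against Receiver 1 (with the unrounded x, y): √(x²+y²) = 141.83 ≈ 141.83 km. ✓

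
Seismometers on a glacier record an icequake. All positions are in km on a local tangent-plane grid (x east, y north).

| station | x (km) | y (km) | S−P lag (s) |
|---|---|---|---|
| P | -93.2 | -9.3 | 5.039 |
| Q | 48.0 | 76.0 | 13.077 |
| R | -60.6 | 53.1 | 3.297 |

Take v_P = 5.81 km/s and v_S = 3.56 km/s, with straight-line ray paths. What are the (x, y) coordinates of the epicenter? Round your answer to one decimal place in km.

x ≈ -59.8 km, y ≈ 22.8 km

Distance from S−P lag: d = Δt · v_P v_S / (v_P − v_S) = Δt · (5.81·3.56)/(5.81−3.56) ≈ 9.1927·Δt.
So d_P = 46.32, d_Q = 120.21, d_R = 30.31 km.
Circle about each station: (x + 93.2)² + (y + 9.3)² = 46.32²; (x − 48.0)² + (y − 76.0)² = 120.21²; (x + 60.6)² + (y − 53.1)² = 30.31².
Subtracting the P equation from the Q and R equations removes the quadratic terms:
282.4 x + 170.6 y = -12997.63
65.2 x + 124.8 y = -1053.91
Solving the 2×2 system: x ≈ -59.8, y ≈ 22.8 km.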